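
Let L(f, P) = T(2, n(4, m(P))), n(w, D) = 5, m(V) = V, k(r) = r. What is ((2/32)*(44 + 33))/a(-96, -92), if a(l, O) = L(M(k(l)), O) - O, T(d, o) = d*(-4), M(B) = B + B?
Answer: 11/192 ≈ 0.057292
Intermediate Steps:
M(B) = 2*B
T(d, o) = -4*d
L(f, P) = -8 (L(f, P) = -4*2 = -8)
a(l, O) = -8 - O
((2/32)*(44 + 33))/a(-96, -92) = ((2/32)*(44 + 33))/(-8 - 1*(-92)) = ((2*(1/32))*77)/(-8 + 92) = ((1/16)*77)/84 = (77/16)*(1/84) = 11/192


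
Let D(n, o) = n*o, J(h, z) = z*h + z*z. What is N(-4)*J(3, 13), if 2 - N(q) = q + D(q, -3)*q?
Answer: 11232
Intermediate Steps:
J(h, z) = z² + h*z (J(h, z) = h*z + z² = z² + h*z)
N(q) = 2 - q + 3*q² (N(q) = 2 - (q + (q*(-3))*q) = 2 - (q + (-3*q)*q) = 2 - (q - 3*q²) = 2 + (-q + 3*q²) = 2 - q + 3*q²)
N(-4)*J(3, 13) = (2 - 1*(-4) + 3*(-4)²)*(13*(3 + 13)) = (2 + 4 + 3*16)*(13*16) = (2 + 4 + 48)*208 = 54*208 = 11232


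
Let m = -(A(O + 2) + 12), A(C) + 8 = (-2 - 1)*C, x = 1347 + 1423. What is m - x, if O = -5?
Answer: -2783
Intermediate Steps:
x = 2770
A(C) = -8 - 3*C (A(C) = -8 + (-2 - 1)*C = -8 - 3*C)
m = -13 (m = -((-8 - 3*(-5 + 2)) + 12) = -((-8 - 3*(-3)) + 12) = -((-8 + 9) + 12) = -(1 + 12) = -1*13 = -13)
m - x = -13 - 1*2770 = -13 - 2770 = -2783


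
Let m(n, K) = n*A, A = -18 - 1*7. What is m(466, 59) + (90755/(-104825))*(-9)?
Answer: -34868413/2995 ≈ -11642.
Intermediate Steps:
A = -25 (A = -18 - 7 = -25)
m(n, K) = -25*n (m(n, K) = n*(-25) = -25*n)
m(466, 59) + (90755/(-104825))*(-9) = -25*466 + (90755/(-104825))*(-9) = -11650 + (90755*(-1/104825))*(-9) = -11650 - 2593/2995*(-9) = -11650 + 23337/2995 = -34868413/2995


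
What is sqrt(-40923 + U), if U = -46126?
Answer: I*sqrt(87049) ≈ 295.04*I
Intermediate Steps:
sqrt(-40923 + U) = sqrt(-40923 - 46126) = sqrt(-87049) = I*sqrt(87049)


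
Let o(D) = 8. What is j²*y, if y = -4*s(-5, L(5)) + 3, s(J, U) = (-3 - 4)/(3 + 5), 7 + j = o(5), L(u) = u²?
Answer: 13/2 ≈ 6.5000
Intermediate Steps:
j = 1 (j = -7 + 8 = 1)
s(J, U) = -7/8
y = 13/2 (y = -4*(-7/8) + 3 = 7/2 + 3 = 13/2 ≈ 6.5000)
j²*y = 1²*(13/2) = 1*(13/2) = 13/2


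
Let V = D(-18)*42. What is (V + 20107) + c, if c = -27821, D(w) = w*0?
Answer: -7714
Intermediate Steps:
D(w) = 0
V = 0 (V = 0*42 = 0)
(V + 20107) + c = (0 + 20107) - 27821 = 20107 - 27821 = -7714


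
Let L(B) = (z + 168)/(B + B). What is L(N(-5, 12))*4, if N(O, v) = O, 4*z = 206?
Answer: -439/5 ≈ -87.800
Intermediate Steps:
z = 103/2 (z = (¼)*206 = 103/2 ≈ 51.500)
L(B) = 439/(4*B) (L(B) = (103/2 + 168)/(B + B) = 439/(2*((2*B))) = 439*(1/(2*B))/2 = 439/(4*B))
L(N(-5, 12))*4 = ((439/4)/(-5))*4 = ((439/4)*(-⅕))*4 = -439/20*4 = -439/5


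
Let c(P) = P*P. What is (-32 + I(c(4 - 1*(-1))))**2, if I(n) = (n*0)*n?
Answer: 1024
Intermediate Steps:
c(P) = P**2
I(n) = 0 (I(n) = 0*n = 0)
(-32 + I(c(4 - 1*(-1))))**2 = (-32 + 0)**2 = (-32)**2 = 1024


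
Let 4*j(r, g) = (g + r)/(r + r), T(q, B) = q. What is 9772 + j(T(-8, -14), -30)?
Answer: 312723/32 ≈ 9772.6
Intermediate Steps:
j(r, g) = (g + r)/(8*r) (j(r, g) = ((g + r)/(r + r))/4 = ((g + r)/((2*r)))/4 = ((g + r)*(1/(2*r)))/4 = ((g + r)/(2*r))/4 = (g + r)/(8*r))
9772 + j(T(-8, -14), -30) = 9772 + (1/8)*(-30 - 8)/(-8) = 9772 + (1/8)*(-1/8)*(-38) = 9772 + 19/32 = 312723/32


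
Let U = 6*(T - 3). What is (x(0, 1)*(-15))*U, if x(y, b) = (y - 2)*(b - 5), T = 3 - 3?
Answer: 2160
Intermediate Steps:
T = 0
x(y, b) = (-5 + b)*(-2 + y) (x(y, b) = (-2 + y)*(-5 + b) = (-5 + b)*(-2 + y))
U = -18 (U = 6*(0 - 3) = 6*(-3) = -18)
(x(0, 1)*(-15))*U = ((10 - 5*0 - 2*1 + 1*0)*(-15))*(-18) = ((10 + 0 - 2 + 0)*(-15))*(-18) = (8*(-15))*(-18) = -120*(-18) = 2160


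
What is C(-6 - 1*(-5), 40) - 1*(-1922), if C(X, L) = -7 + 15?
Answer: 1930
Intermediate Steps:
C(X, L) = 8
C(-6 - 1*(-5), 40) - 1*(-1922) = 8 - 1*(-1922) = 8 + 1922 = 1930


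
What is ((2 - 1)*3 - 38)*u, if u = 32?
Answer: -1120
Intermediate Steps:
((2 - 1)*3 - 38)*u = ((2 - 1)*3 - 38)*32 = (1*3 - 38)*32 = (3 - 38)*32 = -35*32 = -1120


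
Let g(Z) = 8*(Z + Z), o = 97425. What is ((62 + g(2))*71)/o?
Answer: 6674/97425 ≈ 0.068504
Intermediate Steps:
g(Z) = 16*Z (g(Z) = 8*(2*Z) = 16*Z)
((62 + g(2))*71)/o = ((62 + 16*2)*71)/97425 = ((62 + 32)*71)*(1/97425) = (94*71)*(1/97425) = 6674*(1/97425) = 6674/97425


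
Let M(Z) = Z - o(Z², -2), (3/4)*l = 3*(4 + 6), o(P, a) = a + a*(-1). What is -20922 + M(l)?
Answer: -20882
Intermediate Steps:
o(P, a) = 0 (o(P, a) = a - a = 0)
l = 40 (l = 4*(3*(4 + 6))/3 = 4*(3*10)/3 = (4/3)*30 = 40)
M(Z) = Z (M(Z) = Z - 1*0 = Z + 0 = Z)
-20922 + M(l) = -20922 + 40 = -20882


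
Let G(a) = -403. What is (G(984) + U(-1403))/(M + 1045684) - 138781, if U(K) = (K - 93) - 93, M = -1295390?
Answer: -17327223197/124853 ≈ -1.3878e+5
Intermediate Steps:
U(K) = -186 + K (U(K) = (-93 + K) - 93 = -186 + K)
(G(984) + U(-1403))/(M + 1045684) - 138781 = (-403 + (-186 - 1403))/(-1295390 + 1045684) - 138781 = (-403 - 1589)/(-249706) - 138781 = -1992*(-1/249706) - 138781 = 996/124853 - 138781 = -17327223197/124853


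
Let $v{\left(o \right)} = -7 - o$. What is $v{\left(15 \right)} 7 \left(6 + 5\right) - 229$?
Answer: $-1923$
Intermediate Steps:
$v{\left(15 \right)} 7 \left(6 + 5\right) - 229 = \left(-7 - 15\right) 7 \left(6 + 5\right) - 229 = \left(-7 - 15\right) 7 \cdot 11 - 229 = \left(-22\right) 77 - 229 = -1694 - 229 = -1923$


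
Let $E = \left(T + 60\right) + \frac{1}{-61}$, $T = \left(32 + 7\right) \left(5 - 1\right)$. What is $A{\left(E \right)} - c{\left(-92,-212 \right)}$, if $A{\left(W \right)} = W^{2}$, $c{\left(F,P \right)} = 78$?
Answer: $\frac{173290387}{3721} \approx 46571.0$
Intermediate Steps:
$T = 156$ ($T = 39 \cdot 4 = 156$)
$E = \frac{13175}{61}$ ($E = \left(156 + 60\right) + \frac{1}{-61} = 216 - \frac{1}{61} = \frac{13175}{61} \approx 215.98$)
$A{\left(E \right)} - c{\left(-92,-212 \right)} = \left(\frac{13175}{61}\right)^{2} - 78 = \frac{173580625}{3721} - 78 = \frac{173290387}{3721}$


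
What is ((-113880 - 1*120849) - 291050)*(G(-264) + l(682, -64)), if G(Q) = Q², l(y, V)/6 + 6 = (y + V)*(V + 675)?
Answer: -1227824358192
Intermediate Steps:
l(y, V) = -36 + 6*(675 + V)*(V + y) (l(y, V) = -36 + 6*((y + V)*(V + 675)) = -36 + 6*((V + y)*(675 + V)) = -36 + 6*((675 + V)*(V + y)) = -36 + 6*(675 + V)*(V + y))
((-113880 - 1*120849) - 291050)*(G(-264) + l(682, -64)) = ((-113880 - 1*120849) - 291050)*((-264)² + (-36 + 6*(-64)² + 4050*(-64) + 4050*682 + 6*(-64)*682)) = ((-113880 - 120849) - 291050)*(69696 + (-36 + 6*4096 - 259200 + 2762100 - 261888)) = (-234729 - 291050)*(69696 + (-36 + 24576 - 259200 + 2762100 - 261888)) = -525779*(69696 + 2265552) = -525779*2335248 = -1227824358192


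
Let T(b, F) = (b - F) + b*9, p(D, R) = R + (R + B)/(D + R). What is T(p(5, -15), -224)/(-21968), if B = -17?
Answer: -53/10984 ≈ -0.0048252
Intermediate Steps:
p(D, R) = R + (-17 + R)/(D + R) (p(D, R) = R + (R - 17)/(D + R) = R + (-17 + R)/(D + R))
T(b, F) = -F + 10*b (T(b, F) = (b - F) + 9*b = -F + 10*b)
T(p(5, -15), -224)/(-21968) = (-1*(-224) + 10*((-17 - 15 + (-15)² + 5*(-15))/(5 - 15)))/(-21968) = (224 + 10*((-17 - 15 + 225 - 75)/(-10)))*(-1/21968) = (224 + 10*(-⅒*118))*(-1/21968) = (224 + 10*(-59/5))*(-1/21968) = (224 - 118)*(-1/21968) = 106*(-1/21968) = -53/10984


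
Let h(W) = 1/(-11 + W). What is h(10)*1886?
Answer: -1886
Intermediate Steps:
h(10)*1886 = 1886/(-11 + 10) = 1886/(-1) = -1*1886 = -1886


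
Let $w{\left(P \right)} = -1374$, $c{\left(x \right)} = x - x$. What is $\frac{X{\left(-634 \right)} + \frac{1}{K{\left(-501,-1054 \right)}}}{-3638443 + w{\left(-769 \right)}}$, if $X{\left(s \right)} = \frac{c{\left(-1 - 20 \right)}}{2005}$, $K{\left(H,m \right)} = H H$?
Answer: $- \frac{1}{913597706817} \approx -1.0946 \cdot 10^{-12}$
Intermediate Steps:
$c{\left(x \right)} = 0$
$K{\left(H,m \right)} = H^{2}$
$X{\left(s \right)} = 0$ ($X{\left(s \right)} = \frac{0}{2005} = 0 \cdot \frac{1}{2005} = 0$)
$\frac{X{\left(-634 \right)} + \frac{1}{K{\left(-501,-1054 \right)}}}{-3638443 + w{\left(-769 \right)}} = \frac{0 + \frac{1}{\left(-501\right)^{2}}}{-3638443 - 1374} = \frac{0 + \frac{1}{251001}}{-3639817} = \left(0 + \frac{1}{251001}\right) \left(- \frac{1}{3639817}\right) = \frac{1}{251001} \left(- \frac{1}{3639817}\right) = - \frac{1}{913597706817}$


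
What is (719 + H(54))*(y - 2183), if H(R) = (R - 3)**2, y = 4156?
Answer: 6550360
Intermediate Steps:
H(R) = (-3 + R)**2
(719 + H(54))*(y - 2183) = (719 + (-3 + 54)**2)*(4156 - 2183) = (719 + 51**2)*1973 = (719 + 2601)*1973 = 3320*1973 = 6550360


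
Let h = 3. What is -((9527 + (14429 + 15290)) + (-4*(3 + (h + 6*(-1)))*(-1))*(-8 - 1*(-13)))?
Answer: -39246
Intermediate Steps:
-((9527 + (14429 + 15290)) + (-4*(3 + (h + 6*(-1)))*(-1))*(-8 - 1*(-13))) = -((9527 + (14429 + 15290)) + (-4*(3 + (3 + 6*(-1)))*(-1))*(-8 - 1*(-13))) = -((9527 + 29719) + (-4*(3 + (3 - 6))*(-1))*(-8 + 13)) = -(39246 + (-4*(3 - 3)*(-1))*5) = -(39246 + (-4*0*(-1))*5) = -(39246 + (0*(-1))*5) = -(39246 + 0*5) = -(39246 + 0) = -1*39246 = -39246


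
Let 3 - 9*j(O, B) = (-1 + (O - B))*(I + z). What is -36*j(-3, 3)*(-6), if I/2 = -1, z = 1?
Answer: -96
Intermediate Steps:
I = -2 (I = 2*(-1) = -2)
j(O, B) = 2/9 - B/9 + O/9 (j(O, B) = 1/3 - (-1 + (O - B))*(-2 + 1)/9 = 1/3 - (-1 + O - B)*(-1)/9 = 1/3 - (1 + B - O)/9 = 1/3 + (-1/9 - B/9 + O/9) = 2/9 - B/9 + O/9)
-36*j(-3, 3)*(-6) = -36*(2/9 - 1/9*3 + (1/9)*(-3))*(-6) = -36*(2/9 - 1/3 - 1/3)*(-6) = -36*(-4/9)*(-6) = 16*(-6) = -96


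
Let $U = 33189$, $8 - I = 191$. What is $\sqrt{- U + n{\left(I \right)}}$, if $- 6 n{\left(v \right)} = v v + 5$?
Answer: $\frac{i \sqrt{348942}}{3} \approx 196.9 i$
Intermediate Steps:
$I = -183$ ($I = 8 - 191 = -183$)
$n{\left(v \right)} = - \frac{5}{6} - \frac{v^{2}}{6}$ ($n{\left(v \right)} = - \frac{v v + 5}{6} = - \frac{v^{2} + 5}{6} = - \frac{5 + v^{2}}{6} = - \frac{5}{6} - \frac{v^{2}}{6}$)
$\sqrt{- U + n{\left(I \right)}} = \sqrt{\left(-1\right) 33189 - \left(\frac{5}{6} + \frac{\left(-183\right)^{2}}{6}\right)} = \sqrt{-33189 - \frac{16747}{3}} = \sqrt{- \frac{116314}{3}} = \frac{i \sqrt{348942}}{3}$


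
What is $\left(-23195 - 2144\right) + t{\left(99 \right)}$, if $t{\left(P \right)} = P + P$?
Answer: $-25141$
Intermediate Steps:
$t{\left(P \right)} = 2 P$
$\left(-23195 - 2144\right) + t{\left(99 \right)} = \left(-23195 - 2144\right) + 2 \cdot 99 = \left(-23195 - 2144\right) + 198 = -25339 + 198 = -25141$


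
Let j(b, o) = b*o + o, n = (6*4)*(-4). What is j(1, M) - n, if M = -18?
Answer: 60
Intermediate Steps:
n = -96 (n = 24*(-4) = -96)
j(b, o) = o + b*o
j(1, M) - n = -18*(1 + 1) - 1*(-96) = -18*2 + 96 = -36 + 96 = 60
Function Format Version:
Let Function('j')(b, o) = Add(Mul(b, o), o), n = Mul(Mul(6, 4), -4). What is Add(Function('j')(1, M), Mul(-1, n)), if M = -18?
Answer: 60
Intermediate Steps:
n = -96 (n = Mul(24, -4) = -96)
Function('j')(b, o) = Add(o, Mul(b, o))
Add(Function('j')(1, M), Mul(-1, n)) = Add(Mul(-18, Add(1, 1)), Mul(-1, -96)) = Add(Mul(-18, 2), 96) = Add(-36, 96) = 60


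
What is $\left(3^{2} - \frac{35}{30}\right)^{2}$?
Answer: $\frac{2209}{36} \approx 61.361$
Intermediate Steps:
$\left(3^{2} - \frac{35}{30}\right)^{2} = \left(9 - 35 \cdot \frac{1}{30}\right)^{2} = \left(9 - \frac{7}{6}\right)^{2} = \left(\frac{47}{6}\right)^{2} = \frac{2209}{36}$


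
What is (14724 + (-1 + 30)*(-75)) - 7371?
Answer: 5178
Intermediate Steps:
(14724 + (-1 + 30)*(-75)) - 7371 = (14724 + 29*(-75)) - 7371 = (14724 - 2175) - 7371 = 12549 - 7371 = 5178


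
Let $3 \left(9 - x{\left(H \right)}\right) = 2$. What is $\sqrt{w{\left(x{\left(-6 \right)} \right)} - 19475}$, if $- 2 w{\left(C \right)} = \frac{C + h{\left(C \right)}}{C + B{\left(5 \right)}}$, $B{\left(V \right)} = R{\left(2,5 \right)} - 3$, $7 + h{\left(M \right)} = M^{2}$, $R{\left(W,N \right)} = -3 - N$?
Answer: $\frac{i \sqrt{2802489}}{12} \approx 139.51 i$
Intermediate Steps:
$x{\left(H \right)} = \frac{25}{3}$ ($x{\left(H \right)} = 9 - \frac{2}{3} = \frac{25}{3}$)
$h{\left(M \right)} = -7 + M^{2}$
$B{\left(V \right)} = -11$ ($B{\left(V \right)} = \left(-3 - 5\right) - 3 = -8 - 3 = -11$)
$w{\left(C \right)} = - \frac{-7 + C + C^{2}}{2 \left(-11 + C\right)}$ ($w{\left(C \right)} = - \frac{\left(C + \left(-7 + C^{2}\right)\right) \frac{1}{C - 11}}{2} = - \frac{\left(-7 + C + C^{2}\right) \frac{1}{-11 + C}}{2} = - \frac{\frac{1}{-11 + C} \left(-7 + C + C^{2}\right)}{2} = - \frac{-7 + C + C^{2}}{2 \left(-11 + C\right)}$)
$\sqrt{w{\left(x{\left(-6 \right)} \right)} - 19475} = \sqrt{\frac{7 - \frac{25}{3} - \left(\frac{25}{3}\right)^{2}}{2 \left(-11 + \frac{25}{3}\right)} - 19475} = \sqrt{\frac{7 - \frac{25}{3} - \frac{625}{9}}{2 \left(- \frac{8}{3}\right)} - 19475} = \sqrt{\frac{1}{2} \left(- \frac{3}{8}\right) \left(7 - \frac{25}{3} - \frac{625}{9}\right) - 19475} = \sqrt{\frac{1}{2} \left(- \frac{3}{8}\right) \left(- \frac{637}{9}\right) - 19475} = \sqrt{\frac{637}{48} - 19475} = \sqrt{- \frac{934163}{48}} = \frac{i \sqrt{2802489}}{12}$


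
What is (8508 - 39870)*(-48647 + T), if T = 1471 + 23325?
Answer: 748015062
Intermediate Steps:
T = 24796
(8508 - 39870)*(-48647 + T) = (8508 - 39870)*(-48647 + 24796) = -31362*(-23851) = 748015062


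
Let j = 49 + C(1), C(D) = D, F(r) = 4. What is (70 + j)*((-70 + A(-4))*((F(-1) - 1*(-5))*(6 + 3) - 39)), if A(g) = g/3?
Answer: -359520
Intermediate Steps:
A(g) = g/3 (A(g) = g*(1/3) = g/3)
j = 50 (j = 49 + 1 = 50)
(70 + j)*((-70 + A(-4))*((F(-1) - 1*(-5))*(6 + 3) - 39)) = (70 + 50)*((-70 + (1/3)*(-4))*((4 - 1*(-5))*(6 + 3) - 39)) = 120*((-70 - 4/3)*((4 + 5)*9 - 39)) = 120*(-214*(9*9 - 39)/3) = 120*(-214*(81 - 39)/3) = 120*(-214/3*42) = 120*(-2996) = -359520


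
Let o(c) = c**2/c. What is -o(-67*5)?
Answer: 335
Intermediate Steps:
o(c) = c
-o(-67*5) = -(-67)*5 = -1*(-335) = 335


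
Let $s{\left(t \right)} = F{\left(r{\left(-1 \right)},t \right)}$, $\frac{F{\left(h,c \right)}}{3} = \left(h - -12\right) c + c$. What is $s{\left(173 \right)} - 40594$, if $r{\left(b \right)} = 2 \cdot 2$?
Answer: $-31771$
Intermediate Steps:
$r{\left(b \right)} = 4$
$F{\left(h,c \right)} = 3 c + 3 c \left(12 + h\right)$ ($F{\left(h,c \right)} = 3 \left(\left(h - -12\right) c + c\right) = 3 \left(\left(h + 12\right) c + c\right) = 3 \left(\left(12 + h\right) c + c\right) = 3 \left(c \left(12 + h\right) + c\right) = 3 \left(c + c \left(12 + h\right)\right) = 3 c + 3 c \left(12 + h\right)$)
$s{\left(t \right)} = 51 t$ ($s{\left(t \right)} = 3 t \left(13 + 4\right) = 3 t 17 = 51 t$)
$s{\left(173 \right)} - 40594 = 51 \cdot 173 - 40594 = 8823 - 40594 = -31771$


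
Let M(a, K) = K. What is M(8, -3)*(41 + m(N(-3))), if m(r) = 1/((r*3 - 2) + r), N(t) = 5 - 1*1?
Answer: -1725/14 ≈ -123.21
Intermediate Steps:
N(t) = 4 (N(t) = 5 - 1 = 4)
m(r) = 1/(-2 + 4*r) (m(r) = 1/((3*r - 2) + r) = 1/((-2 + 3*r) + r) = 1/(-2 + 4*r))
M(8, -3)*(41 + m(N(-3))) = -3*(41 + 1/(2*(-1 + 2*4))) = -3*(41 + 1/(2*(-1 + 8))) = -3*(41 + (½)/7) = -3*(41 + (½)*(⅐)) = -3*(41 + 1/14) = -3*575/14 = -1725/14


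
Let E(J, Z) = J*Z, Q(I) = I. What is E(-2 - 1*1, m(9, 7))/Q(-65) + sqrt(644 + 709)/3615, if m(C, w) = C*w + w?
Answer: 42/13 + sqrt(1353)/3615 ≈ 3.2409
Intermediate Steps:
m(C, w) = w + C*w
E(-2 - 1*1, m(9, 7))/Q(-65) + sqrt(644 + 709)/3615 = ((-2 - 1*1)*(7*(1 + 9)))/(-65) + sqrt(644 + 709)/3615 = ((-2 - 1)*(7*10))*(-1/65) + sqrt(1353)*(1/3615) = -3*70*(-1/65) + sqrt(1353)/3615 = -210*(-1/65) + sqrt(1353)/3615 = 42/13 + sqrt(1353)/3615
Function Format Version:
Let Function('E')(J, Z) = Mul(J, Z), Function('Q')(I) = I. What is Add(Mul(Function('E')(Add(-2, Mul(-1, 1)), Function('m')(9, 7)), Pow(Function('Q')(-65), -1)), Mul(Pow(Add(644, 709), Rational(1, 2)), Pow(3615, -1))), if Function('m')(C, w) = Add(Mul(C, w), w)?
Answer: Add(Rational(42, 13), Mul(Rational(1, 3615), Pow(1353, Rational(1, 2)))) ≈ 3.2409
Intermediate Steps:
Function('m')(C, w) = Add(w, Mul(C, w))
Add(Mul(Function('E')(Add(-2, Mul(-1, 1)), Function('m')(9, 7)), Pow(Function('Q')(-65), -1)), Mul(Pow(Add(644, 709), Rational(1, 2)), Pow(3615, -1))) = Add(Mul(Mul(Add(-2, Mul(-1, 1)), Mul(7, Add(1, 9))), Pow(-65, -1)), Mul(Pow(Add(644, 709), Rational(1, 2)), Pow(3615, -1))) = Add(Mul(Mul(Add(-2, -1), Mul(7, 10)), Rational(-1, 65)), Mul(Pow(1353, Rational(1, 2)), Rational(1, 3615))) = Add(Mul(Mul(-3, 70), Rational(-1, 65)), Mul(Rational(1, 3615), Pow(1353, Rational(1, 2)))) = Add(Mul(-210, Rational(-1, 65)), Mul(Rational(1, 3615), Pow(1353, Rational(1, 2)))) = Add(Rational(42, 13), Mul(Rational(1, 3615), Pow(1353, Rational(1, 2))))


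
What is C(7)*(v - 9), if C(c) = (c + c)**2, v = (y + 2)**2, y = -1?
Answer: -1568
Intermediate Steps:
v = 1 (v = (-1 + 2)**2 = 1**2 = 1)
C(c) = 4*c**2 (C(c) = (2*c)**2 = 4*c**2)
C(7)*(v - 9) = (4*7**2)*(1 - 9) = (4*49)*(-8) = 196*(-8) = -1568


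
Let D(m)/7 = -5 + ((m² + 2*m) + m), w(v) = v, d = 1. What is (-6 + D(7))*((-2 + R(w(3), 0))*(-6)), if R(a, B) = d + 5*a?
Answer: -37716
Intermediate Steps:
R(a, B) = 1 + 5*a
D(m) = -35 + 7*m² + 21*m (D(m) = 7*(-5 + ((m² + 2*m) + m)) = 7*(-5 + (m² + 3*m)) = 7*(-5 + m² + 3*m) = -35 + 7*m² + 21*m)
(-6 + D(7))*((-2 + R(w(3), 0))*(-6)) = (-6 + (-35 + 7*7² + 21*7))*((-2 + (1 + 5*3))*(-6)) = (-6 + (-35 + 7*49 + 147))*((-2 + (1 + 15))*(-6)) = (-6 + (-35 + 343 + 147))*((-2 + 16)*(-6)) = (-6 + 455)*(14*(-6)) = 449*(-84) = -37716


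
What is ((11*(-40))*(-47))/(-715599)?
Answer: -20680/715599 ≈ -0.028899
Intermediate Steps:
((11*(-40))*(-47))/(-715599) = -440*(-47)*(-1/715599) = 20680*(-1/715599) = -20680/715599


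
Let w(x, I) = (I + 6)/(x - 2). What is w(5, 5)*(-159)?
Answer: -583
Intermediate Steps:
w(x, I) = (6 + I)/(-2 + x)
w(5, 5)*(-159) = ((6 + 5)/(-2 + 5))*(-159) = (11/3)*(-159) = -583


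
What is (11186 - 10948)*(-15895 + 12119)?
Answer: -898688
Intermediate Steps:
(11186 - 10948)*(-15895 + 12119) = 238*(-3776) = -898688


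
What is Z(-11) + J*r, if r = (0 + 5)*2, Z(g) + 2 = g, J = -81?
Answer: -823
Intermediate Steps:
Z(g) = -2 + g
r = 10 (r = 5*2 = 10)
Z(-11) + J*r = (-2 - 11) - 81*10 = -13 - 810 = -823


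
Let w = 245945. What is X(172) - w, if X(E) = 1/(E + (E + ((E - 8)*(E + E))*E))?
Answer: -2386624701719/9703896 ≈ -2.4595e+5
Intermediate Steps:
X(E) = 1/(2*E + 2*E**2*(-8 + E)) (X(E) = 1/(E + (E + ((-8 + E)*(2*E))*E)) = 1/(E + (E + (2*E*(-8 + E))*E)) = 1/(E + (E + 2*E**2*(-8 + E))) = 1/(2*E + 2*E**2*(-8 + E)))
X(172) - w = (1/2)/(172*(1 + 172**2 - 8*172)) - 1*245945 = (1/2)*(1/172)/(1 + 29584 - 1376) - 245945 = (1/2)*(1/172)/28209 - 245945 = (1/2)*(1/172)*(1/28209) - 245945 = 1/9703896 - 245945 = -2386624701719/9703896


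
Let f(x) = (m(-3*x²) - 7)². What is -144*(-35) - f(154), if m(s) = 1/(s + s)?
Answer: 101058522723311/20248151616 ≈ 4991.0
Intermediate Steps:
m(s) = 1/(2*s)
f(x) = (-7 - 1/(6*x²))² (f(x) = (1/(2*((-3*x²))) - 7)² = ((-1/(3*x²))/2 - 7)² = (-1/(6*x²) - 7)² = (-7 - 1/(6*x²))²)
-144*(-35) - f(154) = -144*(-35) - (1 + 42*154²)²/(36*154⁴) = 5040 - (1 + 42*23716)²/(36*562448656) = 5040 - (1 + 996072)²/(36*562448656) = 5040 - 996073²/(36*562448656) = 5040 - 992161421329/(36*562448656) = 5040 - 1*992161421329/20248151616 = 5040 - 992161421329/20248151616 = 101058522723311/20248151616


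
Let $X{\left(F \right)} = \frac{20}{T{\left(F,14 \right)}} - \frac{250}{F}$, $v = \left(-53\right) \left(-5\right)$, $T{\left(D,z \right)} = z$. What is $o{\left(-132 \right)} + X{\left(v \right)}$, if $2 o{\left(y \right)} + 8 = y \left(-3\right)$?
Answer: $\frac{72154}{371} \approx 194.49$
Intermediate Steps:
$o{\left(y \right)} = -4 - \frac{3 y}{2}$ ($o{\left(y \right)} = -4 + \frac{y \left(-3\right)}{2} = -4 + \frac{\left(-3\right) y}{2} = -4 - \frac{3 y}{2}$)
$v = 265$
$X{\left(F \right)} = \frac{10}{7} - \frac{250}{F}$ ($X{\left(F \right)} = \frac{20}{14} - \frac{250}{F} = 20 \cdot \frac{1}{14} - \frac{250}{F} = \frac{10}{7} - \frac{250}{F}$)
$o{\left(-132 \right)} + X{\left(v \right)} = \left(-4 - -198\right) + \left(\frac{10}{7} - \frac{250}{265}\right) = \left(-4 + 198\right) + \left(\frac{10}{7} - \frac{50}{53}\right) = 194 + \left(\frac{10}{7} - \frac{50}{53}\right) = 194 + \frac{180}{371} = \frac{72154}{371}$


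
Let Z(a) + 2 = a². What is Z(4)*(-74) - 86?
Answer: -1122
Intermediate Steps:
Z(a) = -2 + a²
Z(4)*(-74) - 86 = (-2 + 4²)*(-74) - 86 = (-2 + 16)*(-74) - 86 = 14*(-74) - 86 = -1036 - 86 = -1122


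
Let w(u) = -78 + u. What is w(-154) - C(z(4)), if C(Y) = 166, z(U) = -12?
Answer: -398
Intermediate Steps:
w(-154) - C(z(4)) = (-78 - 154) - 1*166 = -232 - 166 = -398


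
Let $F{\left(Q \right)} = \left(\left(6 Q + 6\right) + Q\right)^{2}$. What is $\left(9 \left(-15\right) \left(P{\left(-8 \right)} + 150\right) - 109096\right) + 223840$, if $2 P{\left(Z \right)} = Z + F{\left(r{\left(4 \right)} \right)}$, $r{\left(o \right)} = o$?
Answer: $17004$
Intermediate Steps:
$F{\left(Q \right)} = \left(6 + 7 Q\right)^{2}$ ($F{\left(Q \right)} = \left(\left(6 + 6 Q\right) + Q\right)^{2} = \left(6 + 7 Q\right)^{2}$)
$P{\left(Z \right)} = 578 + \frac{Z}{2}$ ($P{\left(Z \right)} = \frac{Z + \left(6 + 7 \cdot 4\right)^{2}}{2} = \frac{Z + \left(6 + 28\right)^{2}}{2} = \frac{Z + 34^{2}}{2} = \frac{Z + 1156}{2} = \frac{1156 + Z}{2} = 578 + \frac{Z}{2}$)
$\left(9 \left(-15\right) \left(P{\left(-8 \right)} + 150\right) - 109096\right) + 223840 = \left(9 \left(-15\right) \left(\left(578 + \frac{1}{2} \left(-8\right)\right) + 150\right) - 109096\right) + 223840 = \left(- 135 \left(\left(578 - 4\right) + 150\right) - 109096\right) + 223840 = \left(- 135 \left(574 + 150\right) - 109096\right) + 223840 = \left(\left(-135\right) 724 - 109096\right) + 223840 = \left(-97740 - 109096\right) + 223840 = -206836 + 223840 = 17004$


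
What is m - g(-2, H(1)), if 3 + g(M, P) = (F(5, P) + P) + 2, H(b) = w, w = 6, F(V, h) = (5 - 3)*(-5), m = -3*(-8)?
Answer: 29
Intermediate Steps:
m = 24
F(V, h) = -10 (F(V, h) = 2*(-5) = -10)
H(b) = 6
g(M, P) = -11 + P (g(M, P) = -3 + ((-10 + P) + 2) = -3 + (-8 + P) = -11 + P)
m - g(-2, H(1)) = 24 - (-11 + 6) = 24 - 1*(-5) = 24 + 5 = 29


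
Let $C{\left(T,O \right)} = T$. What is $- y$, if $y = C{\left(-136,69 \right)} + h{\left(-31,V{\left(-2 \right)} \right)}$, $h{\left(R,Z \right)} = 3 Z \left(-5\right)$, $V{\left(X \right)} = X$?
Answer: $106$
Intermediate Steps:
$h{\left(R,Z \right)} = - 15 Z$
$y = -106$ ($y = -136 - -30 = -136 + 30 = -106$)
$- y = \left(-1\right) \left(-106\right) = 106$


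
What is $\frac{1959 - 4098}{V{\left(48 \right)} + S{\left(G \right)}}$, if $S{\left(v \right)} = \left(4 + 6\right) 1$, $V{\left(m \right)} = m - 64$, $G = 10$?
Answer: $\frac{713}{2} \approx 356.5$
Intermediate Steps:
$V{\left(m \right)} = -64 + m$
$S{\left(v \right)} = 10$ ($S{\left(v \right)} = 10 \cdot 1 = 10$)
$\frac{1959 - 4098}{V{\left(48 \right)} + S{\left(G \right)}} = \frac{1959 - 4098}{\left(-64 + 48\right) + 10} = - \frac{2139}{-16 + 10} = - \frac{2139}{-6} = \left(-2139\right) \left(- \frac{1}{6}\right) = \frac{713}{2}$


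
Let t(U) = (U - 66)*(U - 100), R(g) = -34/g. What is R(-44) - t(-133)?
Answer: -1020057/22 ≈ -46366.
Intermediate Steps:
t(U) = (-100 + U)*(-66 + U) (t(U) = (-66 + U)*(-100 + U) = (-100 + U)*(-66 + U))
R(-44) - t(-133) = -34/(-44) - (6600 + (-133)² - 166*(-133)) = -34*(-1/44) - (6600 + 17689 + 22078) = 17/22 - 1*46367 = 17/22 - 46367 = -1020057/22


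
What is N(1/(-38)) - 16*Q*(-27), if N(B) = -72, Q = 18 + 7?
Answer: 10728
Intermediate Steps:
Q = 25
N(1/(-38)) - 16*Q*(-27) = -72 - 16*25*(-27) = -72 - 400*(-27) = -72 - 1*(-10800) = -72 + 10800 = 10728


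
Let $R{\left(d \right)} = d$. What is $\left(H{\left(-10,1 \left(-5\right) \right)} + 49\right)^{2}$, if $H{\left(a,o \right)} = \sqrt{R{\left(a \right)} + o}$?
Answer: $\left(49 + i \sqrt{15}\right)^{2} \approx 2386.0 + 379.55 i$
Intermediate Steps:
$H{\left(a,o \right)} = \sqrt{a + o}$
$\left(H{\left(-10,1 \left(-5\right) \right)} + 49\right)^{2} = \left(\sqrt{-10 + 1 \left(-5\right)} + 49\right)^{2} = \left(\sqrt{-10 - 5} + 49\right)^{2} = \left(\sqrt{-15} + 49\right)^{2} = \left(i \sqrt{15} + 49\right)^{2} = \left(49 + i \sqrt{15}\right)^{2}$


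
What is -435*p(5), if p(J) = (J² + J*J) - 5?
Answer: -19575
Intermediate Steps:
p(J) = -5 + 2*J² (p(J) = (J² + J²) - 5 = 2*J² - 5 = -5 + 2*J²)
-435*p(5) = -435*(-5 + 2*5²) = -435*(-5 + 2*25) = -435*(-5 + 50) = -435*45 = -19575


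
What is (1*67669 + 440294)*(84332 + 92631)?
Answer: 89890656369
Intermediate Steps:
(1*67669 + 440294)*(84332 + 92631) = (67669 + 440294)*176963 = 507963*176963 = 89890656369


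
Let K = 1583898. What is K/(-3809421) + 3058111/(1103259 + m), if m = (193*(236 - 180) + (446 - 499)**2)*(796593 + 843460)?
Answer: -187104026383441/450150712605440 ≈ -0.41565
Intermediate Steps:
m = 22332601701 (m = (193*56 + (-53)**2)*1640053 = (10808 + 2809)*1640053 = 13617*1640053 = 22332601701)
K/(-3809421) + 3058111/(1103259 + m) = 1583898/(-3809421) + 3058111/(1103259 + 22332601701) = 1583898*(-1/3809421) + 3058111/22333704960 = -527966/1269807 + 3058111*(1/22333704960) = -527966/1269807 + 436873/3190529280 = -187104026383441/450150712605440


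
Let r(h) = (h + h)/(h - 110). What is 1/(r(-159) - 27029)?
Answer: -269/7270483 ≈ -3.6999e-5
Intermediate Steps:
r(h) = 2*h/(-110 + h) (r(h) = (2*h)/(-110 + h) = 2*h/(-110 + h))
1/(r(-159) - 27029) = 1/(2*(-159)/(-110 - 159) - 27029) = 1/(2*(-159)/(-269) - 27029) = 1/(2*(-159)*(-1/269) - 27029) = 1/(318/269 - 27029) = 1/(-7270483/269) = -269/7270483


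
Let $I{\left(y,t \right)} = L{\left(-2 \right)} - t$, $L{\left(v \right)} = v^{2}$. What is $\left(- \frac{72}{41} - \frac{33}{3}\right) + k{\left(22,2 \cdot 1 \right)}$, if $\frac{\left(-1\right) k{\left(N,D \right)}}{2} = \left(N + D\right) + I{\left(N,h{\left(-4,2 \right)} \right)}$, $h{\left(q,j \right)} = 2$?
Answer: $- \frac{2655}{41} \approx -64.756$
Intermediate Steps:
$I{\left(y,t \right)} = 4 - t$ ($I{\left(y,t \right)} = \left(-2\right)^{2} - t = 4 - t$)
$k{\left(N,D \right)} = -4 - 2 D - 2 N$ ($k{\left(N,D \right)} = - 2 \left(\left(N + D\right) + \left(4 - 2\right)\right) = - 2 \left(\left(D + N\right) + \left(4 - 2\right)\right) = - 2 \left(\left(D + N\right) + 2\right) = - 2 \left(2 + D + N\right) = -4 - 2 D - 2 N$)
$\left(- \frac{72}{41} - \frac{33}{3}\right) + k{\left(22,2 \cdot 1 \right)} = \left(- \frac{72}{41} - \frac{33}{3}\right) - \left(48 + 2 \cdot 2 \cdot 1\right) = \left(\left(-72\right) \frac{1}{41} - 11\right) - 52 = \left(- \frac{72}{41} - 11\right) - 52 = - \frac{523}{41} - 52 = - \frac{2655}{41}$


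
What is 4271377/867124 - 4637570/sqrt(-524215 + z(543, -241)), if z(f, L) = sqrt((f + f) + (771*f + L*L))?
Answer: 4271377/867124 + 4637570*I/sqrt(524215 - 2*sqrt(119455)) ≈ 4.9259 + 6409.5*I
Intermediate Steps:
z(f, L) = sqrt(L**2 + 773*f) (z(f, L) = sqrt(2*f + (771*f + L**2)) = sqrt(2*f + (L**2 + 771*f)) = sqrt(L**2 + 773*f))
4271377/867124 - 4637570/sqrt(-524215 + z(543, -241)) = 4271377/867124 - 4637570/sqrt(-524215 + sqrt((-241)**2 + 773*543)) = 4271377*(1/867124) - 4637570/sqrt(-524215 + sqrt(58081 + 419739)) = 4271377/867124 - 4637570/sqrt(-524215 + sqrt(477820)) = 4271377/867124 - 4637570/sqrt(-524215 + 2*sqrt(119455))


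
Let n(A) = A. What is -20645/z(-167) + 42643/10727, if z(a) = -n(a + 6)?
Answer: -214593392/1727047 ≈ -124.25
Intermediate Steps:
z(a) = -6 - a (z(a) = -(a + 6) = -(6 + a) = -6 - a)
-20645/z(-167) + 42643/10727 = -20645/(-6 - 1*(-167)) + 42643/10727 = -20645/(-6 + 167) + 42643*(1/10727) = -20645/161 + 42643/10727 = -214593392/1727047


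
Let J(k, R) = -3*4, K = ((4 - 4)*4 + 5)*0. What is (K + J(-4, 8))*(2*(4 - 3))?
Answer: -24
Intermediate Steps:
K = 0 (K = (0*4 + 5)*0 = (0 + 5)*0 = 5*0 = 0)
J(k, R) = -12
(K + J(-4, 8))*(2*(4 - 3)) = (0 - 12)*(2*(4 - 3)) = -24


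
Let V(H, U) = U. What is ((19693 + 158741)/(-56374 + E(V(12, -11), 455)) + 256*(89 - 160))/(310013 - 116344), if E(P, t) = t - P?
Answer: -8066367/85933702 ≈ -0.093867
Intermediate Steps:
((19693 + 158741)/(-56374 + E(V(12, -11), 455)) + 256*(89 - 160))/(310013 - 116344) = ((19693 + 158741)/(-56374 + (455 - 1*(-11))) + 256*(89 - 160))/(310013 - 116344) = (178434/(-56374 + (455 + 11)) + 256*(-71))/193669 = (178434/(-56374 + 466) - 18176)*(1/193669) = (178434/(-55908) - 18176)*(1/193669) = (178434*(-1/55908) - 18176)*(1/193669) = (-9913/3106 - 18176)*(1/193669) = -56464569/3106*1/193669 = -8066367/85933702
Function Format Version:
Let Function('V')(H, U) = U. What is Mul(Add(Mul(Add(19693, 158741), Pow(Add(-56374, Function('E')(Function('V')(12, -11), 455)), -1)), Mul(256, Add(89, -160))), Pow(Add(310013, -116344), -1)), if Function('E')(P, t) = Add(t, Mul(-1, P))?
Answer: Rational(-8066367, 85933702) ≈ -0.093867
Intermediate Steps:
Mul(Add(Mul(Add(19693, 158741), Pow(Add(-56374, Function('E')(Function('V')(12, -11), 455)), -1)), Mul(256, Add(89, -160))), Pow(Add(310013, -116344), -1)) = Mul(Add(Mul(Add(19693, 158741), Pow(Add(-56374, Add(455, Mul(-1, -11))), -1)), Mul(256, Add(89, -160))), Pow(Add(310013, -116344), -1)) = Mul(Add(Mul(178434, Pow(Add(-56374, Add(455, 11)), -1)), Mul(256, -71)), Pow(193669, -1)) = Mul(Add(Mul(178434, Pow(Add(-56374, 466), -1)), -18176), Rational(1, 193669)) = Mul(Add(Mul(178434, Pow(-55908, -1)), -18176), Rational(1, 193669)) = Mul(Add(Mul(178434, Rational(-1, 55908)), -18176), Rational(1, 193669)) = Mul(Add(Rational(-9913, 3106), -18176), Rational(1, 193669)) = Mul(Rational(-56464569, 3106), Rational(1, 193669)) = Rational(-8066367, 85933702)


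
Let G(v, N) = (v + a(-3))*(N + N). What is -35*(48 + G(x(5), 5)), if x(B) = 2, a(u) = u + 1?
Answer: -1680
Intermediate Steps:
a(u) = 1 + u
G(v, N) = 2*N*(-2 + v) (G(v, N) = (v + (1 - 3))*(N + N) = (v - 2)*(2*N) = (-2 + v)*(2*N) = 2*N*(-2 + v))
-35*(48 + G(x(5), 5)) = -35*(48 + 2*5*(-2 + 2)) = -35*(48 + 2*5*0) = -35*(48 + 0) = -35*48 = -1680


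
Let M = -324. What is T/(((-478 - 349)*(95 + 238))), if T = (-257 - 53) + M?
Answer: 634/275391 ≈ 0.0023022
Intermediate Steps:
T = -634 (T = (-257 - 53) - 324 = -310 - 324 = -634)
T/(((-478 - 349)*(95 + 238))) = -634*1/((-478 - 349)*(95 + 238)) = -634/((-827*333)) = -634/(-275391) = -634*(-1/275391) = 634/275391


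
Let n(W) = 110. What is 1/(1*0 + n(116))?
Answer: 1/110 ≈ 0.0090909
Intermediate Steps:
1/(1*0 + n(116)) = 1/(1*0 + 110) = 1/(0 + 110) = 1/110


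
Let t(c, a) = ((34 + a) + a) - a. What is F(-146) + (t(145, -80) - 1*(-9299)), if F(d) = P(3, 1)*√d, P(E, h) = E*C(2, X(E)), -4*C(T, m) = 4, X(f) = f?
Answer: 9253 - 3*I*√146 ≈ 9253.0 - 36.249*I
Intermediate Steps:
C(T, m) = -1 (C(T, m) = -¼*4 = -1)
t(c, a) = 34 + a (t(c, a) = (34 + 2*a) - a = 34 + a)
P(E, h) = -E (P(E, h) = E*(-1) = -E)
F(d) = -3*√d (F(d) = (-1*3)*√d = -3*√d)
F(-146) + (t(145, -80) - 1*(-9299)) = -3*I*√146 + ((34 - 80) - 1*(-9299)) = -3*I*√146 + (-46 + 9299) = -3*I*√146 + 9253 = 9253 - 3*I*√146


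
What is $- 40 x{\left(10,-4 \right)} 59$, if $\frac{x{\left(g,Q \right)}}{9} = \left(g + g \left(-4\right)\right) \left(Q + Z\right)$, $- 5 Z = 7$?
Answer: $-3440880$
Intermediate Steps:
$Z = - \frac{7}{5}$ ($Z = \left(- \frac{1}{5}\right) 7 = - \frac{7}{5} \approx -1.4$)
$x{\left(g,Q \right)} = - 27 g \left(- \frac{7}{5} + Q\right)$ ($x{\left(g,Q \right)} = 9 \left(g + g \left(-4\right)\right) \left(Q - \frac{7}{5}\right) = 9 \left(g - 4 g\right) \left(- \frac{7}{5} + Q\right) = 9 - 3 g \left(- \frac{7}{5} + Q\right) = 9 \left(- 3 g \left(- \frac{7}{5} + Q\right)\right) = - 27 g \left(- \frac{7}{5} + Q\right)$)
$- 40 x{\left(10,-4 \right)} 59 = - 40 \cdot \frac{27}{5} \cdot 10 \left(7 - -20\right) 59 = - 40 \cdot \frac{27}{5} \cdot 10 \left(7 + 20\right) 59 = - 40 \cdot \frac{27}{5} \cdot 10 \cdot 27 \cdot 59 = \left(-40\right) 1458 \cdot 59 = \left(-58320\right) 59 = -3440880$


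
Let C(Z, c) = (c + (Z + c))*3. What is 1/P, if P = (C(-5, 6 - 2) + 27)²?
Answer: 1/1296 ≈ 0.00077160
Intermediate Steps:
C(Z, c) = 3*Z + 6*c (C(Z, c) = (Z + 2*c)*3 = 3*Z + 6*c)
P = 1296 (P = ((3*(-5) + 6*(6 - 2)) + 27)² = ((-15 + 6*4) + 27)² = ((-15 + 24) + 27)² = (9 + 27)² = 36² = 1296)
1/P = 1/1296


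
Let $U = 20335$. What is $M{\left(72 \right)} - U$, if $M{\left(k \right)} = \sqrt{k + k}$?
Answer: $-20323$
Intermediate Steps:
$M{\left(k \right)} = \sqrt{2} \sqrt{k}$ ($M{\left(k \right)} = \sqrt{2 k} = \sqrt{2} \sqrt{k}$)
$M{\left(72 \right)} - U = \sqrt{2} \sqrt{72} - 20335 = \sqrt{2} \cdot 6 \sqrt{2} - 20335 = 12 - 20335 = -20323$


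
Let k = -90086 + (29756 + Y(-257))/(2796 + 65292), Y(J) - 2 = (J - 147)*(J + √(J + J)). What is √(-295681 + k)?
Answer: √(-111774834952005 - 1719222*I*√514)/17022 ≈ 0.00010829 - 621.1*I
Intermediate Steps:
Y(J) = 2 + (-147 + J)*(J + √2*√J) (Y(J) = 2 + (J - 147)*(J + √(J + J)) = 2 + (-147 + J)*(J + √(2*J)) = 2 + (-147 + J)*(J + √2*√J))
k = -3066820991/34044 - 101*I*√514/17022 (k = -90086 + (29756 + (2 + (-257)² - 147*(-257) + √2*(-257)^(3/2) - 147*√2*√(-257)))/(2796 + 65292) = -90086 + (29756 + (2 + 66049 + 37779 + √2*(-257*I*√257) - 147*√2*I*√257))/68088 = -90086 + (29756 + (2 + 66049 + 37779 - 257*I*√514 - 147*I*√514))*(1/68088) = -90086 + (29756 + (103830 - 404*I*√514))*(1/68088) = -90086 + (133586 - 404*I*√514)*(1/68088) = -90086 + (66793/34044 - 101*I*√514/17022) = -3066820991/34044 - 101*I*√514/17022 ≈ -90084.0 - 0.13452*I)
√(-295681 + k) = √(-295681 + (-3066820991/34044 - 101*I*√514/17022)) = √(-13132984955/34044 - 101*I*√514/17022)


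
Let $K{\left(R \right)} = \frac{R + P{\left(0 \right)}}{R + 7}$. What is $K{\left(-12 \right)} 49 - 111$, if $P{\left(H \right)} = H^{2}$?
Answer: $\frac{33}{5} \approx 6.6$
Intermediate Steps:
$K{\left(R \right)} = \frac{R}{7 + R}$ ($K{\left(R \right)} = \frac{R + 0^{2}}{R + 7} = \frac{R + 0}{7 + R} = \frac{R}{7 + R}$)
$K{\left(-12 \right)} 49 - 111 = - \frac{12}{7 - 12} \cdot 49 - 111 = - \frac{12}{-5} \cdot 49 - 111 = \left(-12\right) \left(- \frac{1}{5}\right) 49 - 111 = \frac{12}{5} \cdot 49 - 111 = \frac{588}{5} - 111 = \frac{33}{5}$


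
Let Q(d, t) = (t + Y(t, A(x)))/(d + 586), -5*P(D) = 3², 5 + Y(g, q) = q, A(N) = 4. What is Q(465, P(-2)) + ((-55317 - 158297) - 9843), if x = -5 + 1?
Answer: -1174266549/5255 ≈ -2.2346e+5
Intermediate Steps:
x = -4
Y(g, q) = -5 + q
P(D) = -9/5 (P(D) = -⅕*3² = -⅕*9 = -9/5)
Q(d, t) = (-1 + t)/(586 + d) (Q(d, t) = (t + (-5 + 4))/(d + 586) = (t - 1)/(586 + d) = (-1 + t)/(586 + d))
Q(465, P(-2)) + ((-55317 - 158297) - 9843) = (-1 - 9/5)/(586 + 465) + ((-55317 - 158297) - 9843) = -14/5/1051 + (-213614 - 9843) = (1/1051)*(-14/5) - 223457 = -14/5255 - 223457 = -1174266549/5255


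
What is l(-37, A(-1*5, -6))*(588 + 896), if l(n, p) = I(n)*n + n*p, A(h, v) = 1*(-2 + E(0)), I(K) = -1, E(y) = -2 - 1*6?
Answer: 603988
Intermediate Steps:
E(y) = -8 (E(y) = -2 - 6 = -8)
A(h, v) = -10 (A(h, v) = 1*(-2 - 8) = 1*(-10) = -10)
l(n, p) = -n + n*p
l(-37, A(-1*5, -6))*(588 + 896) = (-37*(-1 - 10))*(588 + 896) = -37*(-11)*1484 = 407*1484 = 603988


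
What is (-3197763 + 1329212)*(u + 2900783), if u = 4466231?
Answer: -13765641376714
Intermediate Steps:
(-3197763 + 1329212)*(u + 2900783) = (-3197763 + 1329212)*(4466231 + 2900783) = -1868551*7367014 = -13765641376714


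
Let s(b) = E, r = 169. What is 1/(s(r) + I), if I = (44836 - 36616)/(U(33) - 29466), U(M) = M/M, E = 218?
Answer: 5893/1283030 ≈ 0.0045930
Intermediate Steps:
s(b) = 218
U(M) = 1
I = -1644/5893 (I = (44836 - 36616)/(1 - 29466) = 8220/(-29465) = 8220*(-1/29465) = -1644/5893 ≈ -0.27898)
1/(s(r) + I) = 1/(218 - 1644/5893) = 1/(1283030/5893) = 5893/1283030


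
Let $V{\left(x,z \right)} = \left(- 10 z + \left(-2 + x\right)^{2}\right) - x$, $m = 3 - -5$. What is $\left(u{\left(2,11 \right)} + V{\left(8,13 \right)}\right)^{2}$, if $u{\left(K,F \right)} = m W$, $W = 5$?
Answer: $3844$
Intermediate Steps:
$m = 8$ ($m = 3 + 5 = 8$)
$u{\left(K,F \right)} = 40$ ($u{\left(K,F \right)} = 8 \cdot 5 = 40$)
$V{\left(x,z \right)} = \left(-2 + x\right)^{2} - x - 10 z$ ($V{\left(x,z \right)} = \left(\left(-2 + x\right)^{2} - 10 z\right) - x = \left(-2 + x\right)^{2} - x - 10 z$)
$\left(u{\left(2,11 \right)} + V{\left(8,13 \right)}\right)^{2} = \left(40 - \left(138 - \left(-2 + 8\right)^{2}\right)\right)^{2} = \left(40 - \left(138 - 36\right)\right)^{2} = \left(40 - 102\right)^{2} = \left(-62\right)^{2} = 3844$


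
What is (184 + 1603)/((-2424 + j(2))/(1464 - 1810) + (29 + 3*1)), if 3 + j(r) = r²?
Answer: 618302/13495 ≈ 45.817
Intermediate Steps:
j(r) = -3 + r²
(184 + 1603)/((-2424 + j(2))/(1464 - 1810) + (29 + 3*1)) = (184 + 1603)/((-2424 + (-3 + 2²))/(1464 - 1810) + (29 + 3*1)) = 1787/((-2424 + (-3 + 4))/(-346) + (29 + 3)) = 1787/((-2424 + 1)*(-1/346) + 32) = 1787/(-2423*(-1/346) + 32) = 1787/(2423/346 + 32) = 1787/(13495/346) = 1787*(346/13495) = 618302/13495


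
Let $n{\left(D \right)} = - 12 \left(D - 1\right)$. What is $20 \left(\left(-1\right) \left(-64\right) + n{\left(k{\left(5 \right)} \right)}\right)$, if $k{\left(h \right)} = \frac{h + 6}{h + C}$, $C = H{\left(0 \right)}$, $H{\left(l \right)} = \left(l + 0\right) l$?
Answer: $992$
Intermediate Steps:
$H{\left(l \right)} = l^{2}$ ($H{\left(l \right)} = l l = l^{2}$)
$C = 0$ ($C = 0^{2} = 0$)
$k{\left(h \right)} = \frac{6 + h}{h}$ ($k{\left(h \right)} = \frac{h + 6}{h + 0} = \frac{6 + h}{h}$)
$n{\left(D \right)} = 12 - 12 D$ ($n{\left(D \right)} = - 12 \left(-1 + D\right) = 12 - 12 D$)
$20 \left(\left(-1\right) \left(-64\right) + n{\left(k{\left(5 \right)} \right)}\right) = 20 \left(\left(-1\right) \left(-64\right) + \left(12 - 12 \frac{6 + 5}{5}\right)\right) = 20 \left(64 + \left(12 - 12 \cdot \frac{1}{5} \cdot 11\right)\right) = 20 \left(64 + \left(12 - \frac{132}{5}\right)\right) = 20 \left(64 - \frac{72}{5}\right) = 20 \cdot \frac{248}{5} = 992$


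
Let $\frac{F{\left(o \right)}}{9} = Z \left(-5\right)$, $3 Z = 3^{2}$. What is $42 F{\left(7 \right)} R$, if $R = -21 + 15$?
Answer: $34020$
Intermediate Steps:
$Z = 3$ ($Z = \frac{3^{2}}{3} = \frac{1}{3} \cdot 9 = 3$)
$R = -6$
$F{\left(o \right)} = -135$ ($F{\left(o \right)} = 9 \cdot 3 \left(-5\right) = 9 \left(-15\right) = -135$)
$42 F{\left(7 \right)} R = 42 \left(-135\right) \left(-6\right) = \left(-5670\right) \left(-6\right) = 34020$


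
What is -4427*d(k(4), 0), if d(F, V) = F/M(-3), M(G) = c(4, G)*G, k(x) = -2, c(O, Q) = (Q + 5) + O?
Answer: -4427/9 ≈ -491.89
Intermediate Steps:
c(O, Q) = 5 + O + Q (c(O, Q) = (5 + Q) + O = 5 + O + Q)
M(G) = G*(9 + G) (M(G) = (5 + 4 + G)*G = (9 + G)*G = G*(9 + G))
d(F, V) = -F/18 (d(F, V) = F/((-3*(9 - 3))) = F/((-3*6)) = F/(-18) = F*(-1/18) = -F/18)
-4427*d(k(4), 0) = -(-4427)*(-2)/18 = -4427*⅑ = -4427/9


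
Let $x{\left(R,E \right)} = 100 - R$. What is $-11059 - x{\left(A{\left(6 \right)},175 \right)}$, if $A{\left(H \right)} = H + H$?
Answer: $-11147$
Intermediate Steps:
$A{\left(H \right)} = 2 H$
$-11059 - x{\left(A{\left(6 \right)},175 \right)} = -11059 - \left(100 - 2 \cdot 6\right) = -11059 - \left(100 - 12\right) = -11059 - 88 = -11147$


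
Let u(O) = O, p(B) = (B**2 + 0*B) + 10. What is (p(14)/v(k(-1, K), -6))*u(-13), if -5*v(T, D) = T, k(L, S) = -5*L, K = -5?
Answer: 2678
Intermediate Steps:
p(B) = 10 + B**2 (p(B) = (B**2 + 0) + 10 = B**2 + 10 = 10 + B**2)
v(T, D) = -T/5
(p(14)/v(k(-1, K), -6))*u(-13) = ((10 + 14**2)/((-(-1)*(-1))))*(-13) = ((10 + 196)/((-1/5*5)))*(-13) = (206/(-1))*(-13) = (206*(-1))*(-13) = -206*(-13) = 2678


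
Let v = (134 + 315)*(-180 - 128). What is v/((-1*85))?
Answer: 138292/85 ≈ 1627.0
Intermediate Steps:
v = -138292 (v = 449*(-308) = -138292)
v/((-1*85)) = -138292/((-1*85)) = -138292/(-85) = -138292*(-1/85) = 138292/85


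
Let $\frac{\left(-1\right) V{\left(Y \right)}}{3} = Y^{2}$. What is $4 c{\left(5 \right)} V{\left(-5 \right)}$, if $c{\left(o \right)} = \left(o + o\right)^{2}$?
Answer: $-30000$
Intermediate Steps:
$V{\left(Y \right)} = - 3 Y^{2}$
$c{\left(o \right)} = 4 o^{2}$ ($c{\left(o \right)} = \left(2 o\right)^{2} = 4 o^{2}$)
$4 c{\left(5 \right)} V{\left(-5 \right)} = 4 \cdot 4 \cdot 5^{2} \left(- 3 \left(-5\right)^{2}\right) = 4 \cdot 4 \cdot 25 \left(\left(-3\right) 25\right) = 4 \cdot 100 \left(-75\right) = 400 \left(-75\right) = -30000$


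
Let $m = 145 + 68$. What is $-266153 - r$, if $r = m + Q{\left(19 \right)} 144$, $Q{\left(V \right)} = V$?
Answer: $-269102$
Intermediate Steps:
$m = 213$
$r = 2949$ ($r = 213 + 19 \cdot 144 = 213 + 2736 = 2949$)
$-266153 - r = -266153 - 2949 = -269102$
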